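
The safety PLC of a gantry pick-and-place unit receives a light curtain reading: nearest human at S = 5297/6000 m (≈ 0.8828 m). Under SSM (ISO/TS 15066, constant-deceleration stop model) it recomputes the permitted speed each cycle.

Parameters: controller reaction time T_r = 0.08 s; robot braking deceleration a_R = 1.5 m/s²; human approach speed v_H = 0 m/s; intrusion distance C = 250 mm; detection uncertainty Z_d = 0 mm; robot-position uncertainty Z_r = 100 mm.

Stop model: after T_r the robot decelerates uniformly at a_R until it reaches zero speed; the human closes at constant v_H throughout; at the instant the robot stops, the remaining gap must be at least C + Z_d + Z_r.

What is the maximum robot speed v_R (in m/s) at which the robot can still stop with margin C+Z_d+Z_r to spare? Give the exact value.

collect terms ⇒ (1/3)·v_R² + (2/25)·v_R + (-3197/6000) = 0
  disc = (2/25)² − 4·(1/3)·(-3197/6000) = 16129/22500 ; √disc = 127/150
  v_R = (−(2/25) + 127/150) / (2·(1/3)) = 23/20 m/s
check:
braking lasts T_s = (23/20)/(3/2) = 0.7667 s
robot covers v_R·T_r = 1.1500·0.0800 = 0.0920 m before braking
braking distance = 1.1500²/(2·1.5000) = 0.4408 m
human closes 0.0000·0.8467 = 0.0000 m
C+Z_d+Z_r = 0.2500+0.0000+0.1000 = 0.3500 m
sum ≈ 0.0920+0.4408+0.0000+0.3500 ≈ 0.8828 m = S ✓

v_R_max = 23/20 m/s = 1.1500 m/s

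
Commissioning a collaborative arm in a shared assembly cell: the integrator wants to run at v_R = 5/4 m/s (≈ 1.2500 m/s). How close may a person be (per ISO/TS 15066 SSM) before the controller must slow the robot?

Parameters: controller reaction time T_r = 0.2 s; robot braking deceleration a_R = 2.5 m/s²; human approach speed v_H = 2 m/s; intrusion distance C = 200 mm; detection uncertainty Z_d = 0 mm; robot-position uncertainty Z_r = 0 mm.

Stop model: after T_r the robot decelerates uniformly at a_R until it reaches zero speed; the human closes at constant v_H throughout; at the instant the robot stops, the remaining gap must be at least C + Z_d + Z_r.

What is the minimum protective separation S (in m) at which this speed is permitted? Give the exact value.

S_min = 173/80 m = 2.1625 m

braking lasts T_s = (5/4)/(5/2) = 0.5000 s
robot covers v_R·T_r = 1.2500·0.2000 = 0.2500 m before braking
robot covers 1.2500·0.5000 − ½·2.5000·0.5000² = 0.3125 m while stopping
person approaches 2.0000·(0.2000+0.5000) = 1.4000 m
margins: 0.2000+0.0000+0.0000 = 0.2000 m
S_min ≈ 0.2500+0.3125+1.4000+0.2000  ⇒  S_min = 173/80 m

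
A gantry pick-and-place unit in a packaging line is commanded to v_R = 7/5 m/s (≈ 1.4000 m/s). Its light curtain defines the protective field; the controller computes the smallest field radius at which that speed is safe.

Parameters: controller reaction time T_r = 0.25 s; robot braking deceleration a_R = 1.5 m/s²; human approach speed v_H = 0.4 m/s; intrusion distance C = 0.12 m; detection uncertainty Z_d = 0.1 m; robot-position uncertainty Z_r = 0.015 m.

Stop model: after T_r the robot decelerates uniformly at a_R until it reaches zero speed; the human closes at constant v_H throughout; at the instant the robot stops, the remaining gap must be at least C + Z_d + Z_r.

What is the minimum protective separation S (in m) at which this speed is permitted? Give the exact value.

S_min = 1027/600 m = 1.7117 m

stop time T_s = (7/5)/(3/2) = 0.9333 s
reaction-phase robot travel = 1.4000·0.2500 = 0.3500 m
robot covers 1.4000·0.9333 − ½·1.5000·0.9333² = 0.6533 m while stopping
human closes 0.4000·1.1833 = 0.4733 m
C+Z_d+Z_r = 0.1200+0.1000+0.0150 = 0.2350 m
S_min ≈ 0.3500+0.6533+0.4733+0.2350  ⇒  S_min = 1027/600 m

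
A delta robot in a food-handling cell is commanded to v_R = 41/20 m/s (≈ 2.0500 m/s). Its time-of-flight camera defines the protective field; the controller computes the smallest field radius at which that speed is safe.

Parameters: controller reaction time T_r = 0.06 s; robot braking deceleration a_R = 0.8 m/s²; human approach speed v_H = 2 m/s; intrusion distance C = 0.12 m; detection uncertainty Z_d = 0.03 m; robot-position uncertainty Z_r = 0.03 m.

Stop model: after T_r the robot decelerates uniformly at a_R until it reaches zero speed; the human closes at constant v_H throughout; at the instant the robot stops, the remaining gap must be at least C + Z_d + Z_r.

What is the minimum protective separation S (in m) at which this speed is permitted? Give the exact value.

braking lasts T_s = (41/20)/(4/5) = 2.5625 s
reaction-phase robot travel = 2.0500·0.0600 = 0.1230 m
robot covers 2.0500·2.5625 − ½·0.8000·2.5625² = 2.6266 m while stopping
person approaches 2.0000·(0.0600+2.5625) = 5.2450 m
margins: 0.1200+0.0300+0.0300 = 0.1800 m
S_min ≈ 0.1230+2.6266+5.2450+0.1800  ⇒  S_min = 130793/16000 m

S_min = 130793/16000 m = 8.1746 m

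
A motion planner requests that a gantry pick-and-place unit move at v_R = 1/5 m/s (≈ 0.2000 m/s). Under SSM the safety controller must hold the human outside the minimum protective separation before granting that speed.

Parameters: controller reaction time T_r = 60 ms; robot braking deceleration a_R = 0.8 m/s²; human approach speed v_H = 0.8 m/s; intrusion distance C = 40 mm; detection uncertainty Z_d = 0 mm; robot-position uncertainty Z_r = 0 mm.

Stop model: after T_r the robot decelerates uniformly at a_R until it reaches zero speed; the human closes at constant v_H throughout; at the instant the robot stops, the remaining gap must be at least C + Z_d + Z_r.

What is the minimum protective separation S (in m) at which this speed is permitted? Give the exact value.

S_min = 13/40 m = 0.3250 m

T_s = v_R/a_R = (1/5)/(4/5) = 0.2500 s
robot covers v_R·T_r = 0.2000·0.0600 = 0.0120 m before braking
robot under decel: 0.2000²/(2·0.8000) = 0.0250 m
human over T_r+T_s: 0.8000·(0.0600+0.2500) = 0.2480 m
margins: 0.0400+0.0000+0.0000 = 0.0400 m
S_min ≈ 0.0120+0.0250+0.2480+0.0400  ⇒  S_min = 13/40 m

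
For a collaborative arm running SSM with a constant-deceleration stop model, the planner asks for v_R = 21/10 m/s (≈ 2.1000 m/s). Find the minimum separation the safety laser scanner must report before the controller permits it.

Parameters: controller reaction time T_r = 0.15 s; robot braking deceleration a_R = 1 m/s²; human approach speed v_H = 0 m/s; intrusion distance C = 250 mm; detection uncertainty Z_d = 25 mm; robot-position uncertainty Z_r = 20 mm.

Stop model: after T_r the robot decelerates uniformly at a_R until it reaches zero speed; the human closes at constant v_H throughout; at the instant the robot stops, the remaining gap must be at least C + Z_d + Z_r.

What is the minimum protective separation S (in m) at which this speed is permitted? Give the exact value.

stop time T_s = (21/10)/1 = 2.1000 s
robot covers v_R·T_r = 2.1000·0.1500 = 0.3150 m before braking
braking distance = 2.1000²/(2·1.0000) = 2.2050 m
person approaches 0.0000·(0.1500+2.1000) = 0.0000 m
residual clearance needed = 0.2500+0.0250+0.0200 = 0.2950 m
S_min ≈ 0.3150+2.2050+0.0000+0.2950  ⇒  S_min = 563/200 m

S_min = 563/200 m = 2.8150 m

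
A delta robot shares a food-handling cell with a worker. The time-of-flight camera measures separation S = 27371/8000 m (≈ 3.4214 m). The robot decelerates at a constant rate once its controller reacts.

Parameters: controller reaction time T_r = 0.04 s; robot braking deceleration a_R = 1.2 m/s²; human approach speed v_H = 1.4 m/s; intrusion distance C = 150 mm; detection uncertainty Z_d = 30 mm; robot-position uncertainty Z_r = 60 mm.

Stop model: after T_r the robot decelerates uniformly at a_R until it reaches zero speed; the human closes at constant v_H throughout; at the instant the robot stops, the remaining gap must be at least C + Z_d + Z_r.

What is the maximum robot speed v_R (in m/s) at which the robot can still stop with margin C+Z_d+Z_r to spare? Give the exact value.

at the boundary: (5/12)·v² + (181/150)·v + (-25003/8000) = 0
  disc = (181/150)² − 4·(5/12)·(-25003/8000) = 2399401/360000 ; √disc = 1549/600
  v_R = (−(181/150) + 1549/600) / (2·(5/12)) = 33/20 m/s
check:
braking lasts T_s = (33/20)/(6/5) = 1.3750 s
robot in T_r: 1.6500·0.0400 = 0.0660 m
robot covers 1.6500·1.3750 − ½·1.2000·1.3750² = 1.1344 m while stopping
person approaches 1.4000·(0.0400+1.3750) = 1.9810 m
margins: 0.1500+0.0300+0.0600 = 0.2400 m
sum ≈ 0.0660+1.1344+1.9810+0.2400 ≈ 3.4214 m = S ✓

v_R_max = 33/20 m/s = 1.6500 m/s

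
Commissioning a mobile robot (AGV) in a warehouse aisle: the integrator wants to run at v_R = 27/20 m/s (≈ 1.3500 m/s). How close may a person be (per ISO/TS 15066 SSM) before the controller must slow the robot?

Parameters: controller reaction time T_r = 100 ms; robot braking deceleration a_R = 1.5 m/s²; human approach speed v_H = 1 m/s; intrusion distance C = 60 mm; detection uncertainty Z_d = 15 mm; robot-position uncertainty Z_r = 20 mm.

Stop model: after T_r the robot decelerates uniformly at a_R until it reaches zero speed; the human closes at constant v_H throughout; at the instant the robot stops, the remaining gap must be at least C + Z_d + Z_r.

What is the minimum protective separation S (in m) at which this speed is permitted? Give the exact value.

braking lasts T_s = (27/20)/(3/2) = 0.9000 s
robot covers v_R·T_r = 1.3500·0.1000 = 0.1350 m before braking
braking distance = 1.3500²/(2·1.5000) = 0.6075 m
human closes 1.0000·1.0000 = 1.0000 m
residual clearance needed = 0.0600+0.0150+0.0200 = 0.0950 m
S_min ≈ 0.1350+0.6075+1.0000+0.0950  ⇒  S_min = 147/80 m

S_min = 147/80 m = 1.8375 m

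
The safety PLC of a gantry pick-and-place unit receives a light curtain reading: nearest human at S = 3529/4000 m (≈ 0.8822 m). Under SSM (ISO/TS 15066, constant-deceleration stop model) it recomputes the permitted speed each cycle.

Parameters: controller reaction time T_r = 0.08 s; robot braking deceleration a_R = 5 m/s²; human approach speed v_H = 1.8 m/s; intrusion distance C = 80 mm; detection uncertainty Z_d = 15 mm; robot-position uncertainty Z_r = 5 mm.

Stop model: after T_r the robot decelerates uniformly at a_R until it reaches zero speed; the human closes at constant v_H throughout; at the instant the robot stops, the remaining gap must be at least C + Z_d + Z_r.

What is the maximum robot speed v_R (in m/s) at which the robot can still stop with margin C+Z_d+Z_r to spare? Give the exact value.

at the boundary: (1/10)·v² + (11/25)·v + (-2553/4000) = 0
  disc = (11/25)² − 4·(1/10)·(-2553/4000) = 4489/10000 ; √disc = 67/100
  v_R = (−(11/25) + 67/100) / (2·(1/10)) = 23/20 m/s
check:
stop time T_s = (23/20)/5 = 0.2300 s
robot covers v_R·T_r = 1.1500·0.0800 = 0.0920 m before braking
robot under decel: 1.1500²/(2·5.0000) = 0.1323 m
human closes 1.8000·0.3100 = 0.5580 m
margins: 0.0800+0.0150+0.0050 = 0.1000 m
sum ≈ 0.0920+0.1323+0.5580+0.1000 ≈ 0.8822 m = S ✓

v_R_max = 23/20 m/s = 1.1500 m/s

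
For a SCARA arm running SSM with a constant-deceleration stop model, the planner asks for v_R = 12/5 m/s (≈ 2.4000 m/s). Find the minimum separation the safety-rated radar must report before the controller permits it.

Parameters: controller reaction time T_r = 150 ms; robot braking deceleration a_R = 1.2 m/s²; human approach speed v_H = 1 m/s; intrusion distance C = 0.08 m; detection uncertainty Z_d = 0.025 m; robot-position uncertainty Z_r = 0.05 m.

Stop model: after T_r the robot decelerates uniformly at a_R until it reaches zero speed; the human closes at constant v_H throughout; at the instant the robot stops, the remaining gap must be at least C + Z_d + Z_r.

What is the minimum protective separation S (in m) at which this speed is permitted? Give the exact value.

S_min = 1013/200 m = 5.0650 m

stop time T_s = (12/5)/(6/5) = 2.0000 s
robot covers v_R·T_r = 2.4000·0.1500 = 0.3600 m before braking
braking distance = 2.4000²/(2·1.2000) = 2.4000 m
person approaches 1.0000·(0.1500+2.0000) = 2.1500 m
margins: 0.0800+0.0250+0.0500 = 0.1550 m
S_min ≈ 0.3600+2.4000+2.1500+0.1550  ⇒  S_min = 1013/200 m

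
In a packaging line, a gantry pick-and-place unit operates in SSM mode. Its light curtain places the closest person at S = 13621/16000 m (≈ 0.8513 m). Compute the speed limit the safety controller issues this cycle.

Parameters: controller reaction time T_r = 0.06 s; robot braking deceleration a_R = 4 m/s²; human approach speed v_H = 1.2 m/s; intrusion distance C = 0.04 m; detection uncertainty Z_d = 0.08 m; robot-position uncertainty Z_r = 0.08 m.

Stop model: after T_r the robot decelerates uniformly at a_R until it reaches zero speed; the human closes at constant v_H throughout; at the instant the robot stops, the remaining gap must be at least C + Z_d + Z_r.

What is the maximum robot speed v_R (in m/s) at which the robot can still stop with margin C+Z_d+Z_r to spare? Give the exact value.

v_R_max = 23/20 m/s = 1.1500 m/s

at the boundary: (1/8)·v² + (9/25)·v + (-9269/16000) = 0
  disc = (9/25)² − 4·(1/8)·(-9269/16000) = 67081/160000 ; √disc = 259/400
  v_R = (−(9/25) + 259/400) / (2·(1/8)) = 23/20 m/s
check:
T_s = v_R/a_R = (23/20)/4 = 0.2875 s
reaction-phase robot travel = 1.1500·0.0600 = 0.0690 m
robot under decel: 1.1500²/(2·4.0000) = 0.1653 m
human closes 1.2000·0.3475 = 0.4170 m
C+Z_d+Z_r = 0.0400+0.0800+0.0800 = 0.2000 m
sum ≈ 0.0690+0.1653+0.4170+0.2000 ≈ 0.8513 m = S ✓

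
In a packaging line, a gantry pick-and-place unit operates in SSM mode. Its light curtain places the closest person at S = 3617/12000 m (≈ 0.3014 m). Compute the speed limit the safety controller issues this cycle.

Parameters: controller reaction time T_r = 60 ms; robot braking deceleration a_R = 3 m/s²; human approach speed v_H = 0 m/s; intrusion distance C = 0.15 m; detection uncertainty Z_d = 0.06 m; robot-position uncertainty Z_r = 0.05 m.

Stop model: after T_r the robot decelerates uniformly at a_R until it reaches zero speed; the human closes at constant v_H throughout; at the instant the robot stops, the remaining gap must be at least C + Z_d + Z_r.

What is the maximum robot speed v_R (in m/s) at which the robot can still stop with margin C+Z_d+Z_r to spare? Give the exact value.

quadratic (1/6)·v² + (3/50)·v + (-497/12000) = 0
  disc = (3/50)² − 4·(1/6)·(-497/12000) = 2809/90000 ; √disc = 53/300
  v_R = (−(3/50) + 53/300) / (2·(1/6)) = 7/20 m/s
check:
T_s = v_R/a_R = (7/20)/3 = 0.1167 s
reaction-phase robot travel = 0.3500·0.0600 = 0.0210 m
robot under decel: 0.3500²/(2·3.0000) = 0.0204 m
human over T_r+T_s: 0.0000·(0.0600+0.1167) = 0.0000 m
residual clearance needed = 0.1500+0.0600+0.0500 = 0.2600 m
sum ≈ 0.0210+0.0204+0.0000+0.2600 ≈ 0.3014 m = S ✓

v_R_max = 7/20 m/s = 0.3500 m/s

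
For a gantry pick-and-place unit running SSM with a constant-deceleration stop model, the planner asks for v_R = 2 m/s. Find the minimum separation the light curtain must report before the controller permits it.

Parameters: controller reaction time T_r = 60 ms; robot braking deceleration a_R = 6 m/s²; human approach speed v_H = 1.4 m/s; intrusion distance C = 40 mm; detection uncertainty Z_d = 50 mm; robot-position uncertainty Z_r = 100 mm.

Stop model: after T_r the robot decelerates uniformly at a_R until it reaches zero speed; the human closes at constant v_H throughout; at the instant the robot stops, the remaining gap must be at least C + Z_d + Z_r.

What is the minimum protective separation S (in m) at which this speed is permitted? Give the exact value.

S_min = 597/500 m = 1.1940 m

braking lasts T_s = 2/6 = 0.3333 s
reaction-phase robot travel = 2.0000·0.0600 = 0.1200 m
robot under decel: 2.0000²/(2·6.0000) = 0.3333 m
human closes 1.4000·0.3933 = 0.5507 m
residual clearance needed = 0.0400+0.0500+0.1000 = 0.1900 m
S_min ≈ 0.1200+0.3333+0.5507+0.1900  ⇒  S_min = 597/500 m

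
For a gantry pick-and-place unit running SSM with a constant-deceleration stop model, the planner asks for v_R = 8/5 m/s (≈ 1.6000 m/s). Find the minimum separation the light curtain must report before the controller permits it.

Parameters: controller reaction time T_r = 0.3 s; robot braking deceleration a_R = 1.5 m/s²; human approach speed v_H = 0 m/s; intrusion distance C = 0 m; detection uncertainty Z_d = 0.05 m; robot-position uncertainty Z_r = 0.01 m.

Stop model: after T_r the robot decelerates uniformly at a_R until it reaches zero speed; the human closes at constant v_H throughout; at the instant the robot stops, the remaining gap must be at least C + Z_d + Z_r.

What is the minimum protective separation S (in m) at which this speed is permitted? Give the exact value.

braking lasts T_s = (8/5)/(3/2) = 1.0667 s
robot in T_r: 1.6000·0.3000 = 0.4800 m
braking distance = 1.6000²/(2·1.5000) = 0.8533 m
human closes 0.0000·1.3667 = 0.0000 m
residual clearance needed = 0.0000+0.0500+0.0100 = 0.0600 m
S_min ≈ 0.4800+0.8533+0.0000+0.0600  ⇒  S_min = 209/150 m

S_min = 209/150 m = 1.3933 m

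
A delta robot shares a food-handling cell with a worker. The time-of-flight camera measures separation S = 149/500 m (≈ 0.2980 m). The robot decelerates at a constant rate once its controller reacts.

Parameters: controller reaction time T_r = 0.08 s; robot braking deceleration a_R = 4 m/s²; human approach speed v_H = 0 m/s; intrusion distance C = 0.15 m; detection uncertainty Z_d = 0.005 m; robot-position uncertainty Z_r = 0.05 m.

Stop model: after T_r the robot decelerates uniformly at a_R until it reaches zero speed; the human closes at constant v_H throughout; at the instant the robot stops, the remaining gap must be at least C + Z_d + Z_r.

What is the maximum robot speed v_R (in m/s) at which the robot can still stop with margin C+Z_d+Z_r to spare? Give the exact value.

quadratic (1/8)·v² + (2/25)·v + (-93/1000) = 0
  disc = (2/25)² − 4·(1/8)·(-93/1000) = 529/10000 ; √disc = 23/100
  v_R = (−(2/25) + 23/100) / (2·(1/8)) = 3/5 m/s
check:
braking lasts T_s = (3/5)/4 = 0.1500 s
robot covers v_R·T_r = 0.6000·0.0800 = 0.0480 m before braking
braking distance = 0.6000²/(2·4.0000) = 0.0450 m
human closes 0.0000·0.2300 = 0.0000 m
margins: 0.1500+0.0050+0.0500 = 0.2050 m
sum ≈ 0.0480+0.0450+0.0000+0.2050 ≈ 0.2980 m = S ✓

v_R_max = 3/5 m/s = 0.6000 m/s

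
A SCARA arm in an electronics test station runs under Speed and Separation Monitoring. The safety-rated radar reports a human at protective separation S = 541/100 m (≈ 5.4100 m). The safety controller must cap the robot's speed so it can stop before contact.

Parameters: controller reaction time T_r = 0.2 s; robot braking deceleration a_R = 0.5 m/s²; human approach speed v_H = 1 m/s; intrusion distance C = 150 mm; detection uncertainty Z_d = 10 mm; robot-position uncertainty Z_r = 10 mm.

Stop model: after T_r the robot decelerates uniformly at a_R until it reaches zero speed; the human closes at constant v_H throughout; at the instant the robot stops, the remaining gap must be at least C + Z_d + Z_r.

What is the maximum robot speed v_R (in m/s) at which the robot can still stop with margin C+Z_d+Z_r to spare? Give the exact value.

v_R_max = 7/5 m/s = 1.4000 m/s

at the boundary: (1)·v² + (11/5)·v + (-126/25) = 0
  disc = (11/5)² − 4·(1)·(-126/25) = 25 ; √disc = 5
  v_R = (−(11/5) + 5) / (2·(1)) = 7/5 m/s
check:
braking lasts T_s = (7/5)/(1/2) = 2.8000 s
robot covers v_R·T_r = 1.4000·0.2000 = 0.2800 m before braking
robot under decel: 1.4000²/(2·0.5000) = 1.9600 m
human over T_r+T_s: 1.0000·(0.2000+2.8000) = 3.0000 m
C+Z_d+Z_r = 0.1500+0.0100+0.0100 = 0.1700 m
sum ≈ 0.2800+1.9600+3.0000+0.1700 ≈ 5.4100 m = S ✓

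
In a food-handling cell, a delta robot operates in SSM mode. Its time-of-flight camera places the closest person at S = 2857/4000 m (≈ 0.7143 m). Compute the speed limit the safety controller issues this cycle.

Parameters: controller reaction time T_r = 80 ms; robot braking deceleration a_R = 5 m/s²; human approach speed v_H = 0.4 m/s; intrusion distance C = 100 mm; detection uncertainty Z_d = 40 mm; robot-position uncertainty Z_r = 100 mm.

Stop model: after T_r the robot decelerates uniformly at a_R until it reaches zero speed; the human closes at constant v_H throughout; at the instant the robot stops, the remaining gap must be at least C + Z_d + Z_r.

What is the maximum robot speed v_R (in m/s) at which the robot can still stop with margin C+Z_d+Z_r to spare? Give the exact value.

quadratic (1/10)·v² + (4/25)·v + (-1769/4000) = 0
  disc = (4/25)² − 4·(1/10)·(-1769/4000) = 81/400 ; √disc = 9/20
  v_R = (−(4/25) + 9/20) / (2·(1/10)) = 29/20 m/s
check:
stop time T_s = (29/20)/5 = 0.2900 s
robot in T_r: 1.4500·0.0800 = 0.1160 m
robot under decel: 1.4500²/(2·5.0000) = 0.2102 m
person approaches 0.4000·(0.0800+0.2900) = 0.1480 m
margins: 0.1000+0.0400+0.1000 = 0.2400 m
sum ≈ 0.1160+0.2102+0.1480+0.2400 ≈ 0.7143 m = S ✓

v_R_max = 29/20 m/s = 1.4500 m/s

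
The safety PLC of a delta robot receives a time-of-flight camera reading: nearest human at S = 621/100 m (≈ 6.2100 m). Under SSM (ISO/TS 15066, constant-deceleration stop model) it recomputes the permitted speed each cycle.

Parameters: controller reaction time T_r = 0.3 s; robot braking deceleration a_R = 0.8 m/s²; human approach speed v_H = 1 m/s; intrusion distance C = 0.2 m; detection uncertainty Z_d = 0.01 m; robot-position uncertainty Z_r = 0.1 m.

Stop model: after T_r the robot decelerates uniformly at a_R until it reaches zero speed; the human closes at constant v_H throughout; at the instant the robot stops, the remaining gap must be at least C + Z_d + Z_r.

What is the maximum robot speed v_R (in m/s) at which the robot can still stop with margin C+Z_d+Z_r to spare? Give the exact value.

v_R_max = 2 m/s = 2.0000 m/s

quadratic (5/8)·v² + (31/20)·v + (-28/5) = 0
  disc = (31/20)² − 4·(5/8)·(-28/5) = 6561/400 ; √disc = 81/20
  v_R = (−(31/20) + 81/20) / (2·(5/8)) = 2 m/s
check:
T_s = v_R/a_R = 2/(4/5) = 2.5000 s
reaction-phase robot travel = 2.0000·0.3000 = 0.6000 m
braking distance = 2.0000²/(2·0.8000) = 2.5000 m
person approaches 1.0000·(0.3000+2.5000) = 2.8000 m
margins: 0.2000+0.0100+0.1000 = 0.3100 m
sum ≈ 0.6000+2.5000+2.8000+0.3100 ≈ 6.2100 m = S ✓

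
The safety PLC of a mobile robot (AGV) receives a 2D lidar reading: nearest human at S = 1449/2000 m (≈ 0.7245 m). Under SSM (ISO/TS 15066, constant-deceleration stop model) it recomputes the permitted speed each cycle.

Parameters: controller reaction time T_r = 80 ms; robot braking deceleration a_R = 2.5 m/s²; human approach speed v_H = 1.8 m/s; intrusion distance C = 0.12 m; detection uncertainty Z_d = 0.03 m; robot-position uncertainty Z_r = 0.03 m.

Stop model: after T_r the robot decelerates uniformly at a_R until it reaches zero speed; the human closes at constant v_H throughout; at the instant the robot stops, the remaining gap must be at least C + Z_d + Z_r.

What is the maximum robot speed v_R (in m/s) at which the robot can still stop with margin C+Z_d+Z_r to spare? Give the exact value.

v_R_max = 9/20 m/s = 0.4500 m/s

collect terms ⇒ (1/5)·v_R² + (4/5)·v_R + (-801/2000) = 0
  disc = (4/5)² − 4·(1/5)·(-801/2000) = 2401/2500 ; √disc = 49/50
  v_R = (−(4/5) + 49/50) / (2·(1/5)) = 9/20 m/s
check:
T_s = v_R/a_R = (9/20)/(5/2) = 0.1800 s
robot in T_r: 0.4500·0.0800 = 0.0360 m
robot covers 0.4500·0.1800 − ½·2.5000·0.1800² = 0.0405 m while stopping
human closes 1.8000·0.2600 = 0.4680 m
residual clearance needed = 0.1200+0.0300+0.0300 = 0.1800 m
sum ≈ 0.0360+0.0405+0.4680+0.1800 ≈ 0.7245 m = S ✓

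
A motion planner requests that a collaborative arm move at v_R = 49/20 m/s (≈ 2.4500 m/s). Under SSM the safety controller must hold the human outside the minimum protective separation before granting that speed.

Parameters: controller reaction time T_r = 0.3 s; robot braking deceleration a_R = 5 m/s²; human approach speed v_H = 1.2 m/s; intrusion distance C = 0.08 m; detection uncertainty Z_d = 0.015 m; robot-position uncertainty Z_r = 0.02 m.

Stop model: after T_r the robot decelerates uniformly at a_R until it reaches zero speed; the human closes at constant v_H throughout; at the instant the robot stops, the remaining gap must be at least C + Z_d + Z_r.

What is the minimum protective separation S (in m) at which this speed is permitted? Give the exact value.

S_min = 9593/4000 m = 2.3982 m

stop time T_s = (49/20)/5 = 0.4900 s
robot covers v_R·T_r = 2.4500·0.3000 = 0.7350 m before braking
robot under decel: 2.4500²/(2·5.0000) = 0.6002 m
human over T_r+T_s: 1.2000·(0.3000+0.4900) = 0.9480 m
margins: 0.0800+0.0150+0.0200 = 0.1150 m
S_min ≈ 0.7350+0.6002+0.9480+0.1150  ⇒  S_min = 9593/4000 m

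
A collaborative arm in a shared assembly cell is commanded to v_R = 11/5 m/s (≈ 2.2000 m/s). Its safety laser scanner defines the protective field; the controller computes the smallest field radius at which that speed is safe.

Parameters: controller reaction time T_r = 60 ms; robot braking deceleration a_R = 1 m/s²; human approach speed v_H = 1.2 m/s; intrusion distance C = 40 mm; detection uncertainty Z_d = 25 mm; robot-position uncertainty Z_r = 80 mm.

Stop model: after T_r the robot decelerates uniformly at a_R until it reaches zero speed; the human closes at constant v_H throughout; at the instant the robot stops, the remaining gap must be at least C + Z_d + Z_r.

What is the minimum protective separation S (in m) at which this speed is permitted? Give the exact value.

S_min = 5409/1000 m = 5.4090 m

braking lasts T_s = (11/5)/1 = 2.2000 s
reaction-phase robot travel = 2.2000·0.0600 = 0.1320 m
braking distance = 2.2000²/(2·1.0000) = 2.4200 m
human closes 1.2000·2.2600 = 2.7120 m
residual clearance needed = 0.0400+0.0250+0.0800 = 0.1450 m
S_min ≈ 0.1320+2.4200+2.7120+0.1450  ⇒  S_min = 5409/1000 m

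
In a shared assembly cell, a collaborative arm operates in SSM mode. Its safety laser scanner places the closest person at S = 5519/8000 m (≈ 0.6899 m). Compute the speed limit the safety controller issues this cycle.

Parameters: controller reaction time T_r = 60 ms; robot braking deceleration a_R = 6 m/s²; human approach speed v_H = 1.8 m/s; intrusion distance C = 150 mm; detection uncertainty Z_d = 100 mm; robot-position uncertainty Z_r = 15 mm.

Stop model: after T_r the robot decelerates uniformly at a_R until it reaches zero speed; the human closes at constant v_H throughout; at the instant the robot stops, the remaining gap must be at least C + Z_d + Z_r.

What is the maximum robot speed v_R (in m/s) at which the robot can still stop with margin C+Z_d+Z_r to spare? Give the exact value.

collect terms ⇒ (1/12)·v_R² + (9/25)·v_R + (-507/1600) = 0
  disc = (9/25)² − 4·(1/12)·(-507/1600) = 9409/40000 ; √disc = 97/200
  v_R = (−(9/25) + 97/200) / (2·(1/12)) = 3/4 m/s
check:
T_s = v_R/a_R = (3/4)/6 = 0.1250 s
robot covers v_R·T_r = 0.7500·0.0600 = 0.0450 m before braking
robot under decel: 0.7500²/(2·6.0000) = 0.0469 m
person approaches 1.8000·(0.0600+0.1250) = 0.3330 m
C+Z_d+Z_r = 0.1500+0.1000+0.0150 = 0.2650 m
sum ≈ 0.0450+0.0469+0.3330+0.2650 ≈ 0.6899 m = S ✓

v_R_max = 3/4 m/s = 0.7500 m/s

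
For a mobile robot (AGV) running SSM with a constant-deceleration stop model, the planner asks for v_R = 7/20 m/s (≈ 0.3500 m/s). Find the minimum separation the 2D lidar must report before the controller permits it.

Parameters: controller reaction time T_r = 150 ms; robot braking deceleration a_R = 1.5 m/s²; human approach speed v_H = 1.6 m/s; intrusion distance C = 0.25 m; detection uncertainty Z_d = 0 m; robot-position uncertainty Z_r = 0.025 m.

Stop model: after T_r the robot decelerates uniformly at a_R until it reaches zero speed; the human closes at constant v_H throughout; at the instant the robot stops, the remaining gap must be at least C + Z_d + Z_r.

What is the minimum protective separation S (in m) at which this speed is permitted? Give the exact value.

S_min = 589/600 m = 0.9817 m

braking lasts T_s = (7/20)/(3/2) = 0.2333 s
robot in T_r: 0.3500·0.1500 = 0.0525 m
robot covers 0.3500·0.2333 − ½·1.5000·0.2333² = 0.0408 m while stopping
human over T_r+T_s: 1.6000·(0.1500+0.2333) = 0.6133 m
margins: 0.2500+0.0000+0.0250 = 0.2750 m
S_min ≈ 0.0525+0.0408+0.6133+0.2750  ⇒  S_min = 589/600 m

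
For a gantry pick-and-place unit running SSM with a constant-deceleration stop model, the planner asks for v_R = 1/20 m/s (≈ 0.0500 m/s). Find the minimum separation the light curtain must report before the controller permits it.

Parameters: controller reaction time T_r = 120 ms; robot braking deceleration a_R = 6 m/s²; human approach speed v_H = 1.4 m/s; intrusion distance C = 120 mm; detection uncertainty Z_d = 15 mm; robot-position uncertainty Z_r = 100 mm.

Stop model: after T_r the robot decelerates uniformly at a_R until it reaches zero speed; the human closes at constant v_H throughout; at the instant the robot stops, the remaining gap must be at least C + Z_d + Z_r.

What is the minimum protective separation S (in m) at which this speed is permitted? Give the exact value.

S_min = 3367/8000 m = 0.4209 m

braking lasts T_s = (1/20)/6 = 0.0083 s
robot in T_r: 0.0500·0.1200 = 0.0060 m
robot covers 0.0500·0.0083 − ½·6.0000·0.0083² = 0.0002 m while stopping
person approaches 1.4000·(0.1200+0.0083) = 0.1797 m
C+Z_d+Z_r = 0.1200+0.0150+0.1000 = 0.2350 m
S_min ≈ 0.0060+0.0002+0.1797+0.2350  ⇒  S_min = 3367/8000 m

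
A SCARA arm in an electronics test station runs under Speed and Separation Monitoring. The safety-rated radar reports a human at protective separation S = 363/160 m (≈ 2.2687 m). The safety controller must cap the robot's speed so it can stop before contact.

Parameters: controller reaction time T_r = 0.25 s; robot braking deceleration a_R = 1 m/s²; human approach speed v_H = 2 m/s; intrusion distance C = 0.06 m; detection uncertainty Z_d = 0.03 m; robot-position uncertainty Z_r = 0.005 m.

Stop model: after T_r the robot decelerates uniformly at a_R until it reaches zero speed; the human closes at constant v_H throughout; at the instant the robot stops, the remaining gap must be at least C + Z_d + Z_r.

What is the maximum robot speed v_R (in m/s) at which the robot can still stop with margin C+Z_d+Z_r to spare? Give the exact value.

quadratic (1/2)·v² + (9/4)·v + (-1339/800) = 0
  disc = (9/4)² − 4·(1/2)·(-1339/800) = 841/100 ; √disc = 29/10
  v_R = (−(9/4) + 29/10) / (2·(1/2)) = 13/20 m/s
check:
braking lasts T_s = (13/20)/1 = 0.6500 s
robot covers v_R·T_r = 0.6500·0.2500 = 0.1625 m before braking
braking distance = 0.6500²/(2·1.0000) = 0.2112 m
person approaches 2.0000·(0.2500+0.6500) = 1.8000 m
C+Z_d+Z_r = 0.0600+0.0300+0.0050 = 0.0950 m
sum ≈ 0.1625+0.2112+1.8000+0.0950 ≈ 2.2687 m = S ✓

v_R_max = 13/20 m/s = 0.6500 m/s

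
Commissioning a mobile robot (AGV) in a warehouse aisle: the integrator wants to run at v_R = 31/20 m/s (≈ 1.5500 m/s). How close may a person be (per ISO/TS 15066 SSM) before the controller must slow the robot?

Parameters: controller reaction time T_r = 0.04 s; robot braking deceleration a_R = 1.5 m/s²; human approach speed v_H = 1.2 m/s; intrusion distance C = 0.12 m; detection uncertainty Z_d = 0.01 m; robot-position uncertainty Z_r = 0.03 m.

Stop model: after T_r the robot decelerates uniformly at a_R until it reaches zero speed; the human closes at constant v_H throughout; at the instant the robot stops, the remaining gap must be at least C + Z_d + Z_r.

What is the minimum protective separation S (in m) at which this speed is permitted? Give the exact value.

stop time T_s = (31/20)/(3/2) = 1.0333 s
robot in T_r: 1.5500·0.0400 = 0.0620 m
braking distance = 1.5500²/(2·1.5000) = 0.8008 m
human closes 1.2000·1.0733 = 1.2880 m
margins: 0.1200+0.0100+0.0300 = 0.1600 m
S_min ≈ 0.0620+0.8008+1.2880+0.1600  ⇒  S_min = 2773/1200 m

S_min = 2773/1200 m = 2.3108 m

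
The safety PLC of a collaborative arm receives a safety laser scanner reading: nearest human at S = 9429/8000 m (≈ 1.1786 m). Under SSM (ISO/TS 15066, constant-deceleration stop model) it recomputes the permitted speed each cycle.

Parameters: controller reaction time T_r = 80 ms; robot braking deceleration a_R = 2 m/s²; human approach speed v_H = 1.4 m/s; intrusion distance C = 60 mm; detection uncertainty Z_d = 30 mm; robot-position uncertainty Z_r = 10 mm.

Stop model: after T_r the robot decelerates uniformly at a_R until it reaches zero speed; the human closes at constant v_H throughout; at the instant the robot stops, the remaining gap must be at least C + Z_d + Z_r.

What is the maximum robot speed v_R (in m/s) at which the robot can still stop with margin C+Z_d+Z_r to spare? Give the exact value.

collect terms ⇒ (1/4)·v_R² + (39/50)·v_R + (-7733/8000) = 0
  disc = (39/50)² − 4·(1/4)·(-7733/8000) = 63001/40000 ; √disc = 251/200
  v_R = (−(39/50) + 251/200) / (2·(1/4)) = 19/20 m/s
check:
stop time T_s = (19/20)/2 = 0.4750 s
robot covers v_R·T_r = 0.9500·0.0800 = 0.0760 m before braking
robot covers 0.9500·0.4750 − ½·2.0000·0.4750² = 0.2256 m while stopping
person approaches 1.4000·(0.0800+0.4750) = 0.7770 m
C+Z_d+Z_r = 0.0600+0.0300+0.0100 = 0.1000 m
sum ≈ 0.0760+0.2256+0.7770+0.1000 ≈ 1.1786 m = S ✓

v_R_max = 19/20 m/s = 0.9500 m/s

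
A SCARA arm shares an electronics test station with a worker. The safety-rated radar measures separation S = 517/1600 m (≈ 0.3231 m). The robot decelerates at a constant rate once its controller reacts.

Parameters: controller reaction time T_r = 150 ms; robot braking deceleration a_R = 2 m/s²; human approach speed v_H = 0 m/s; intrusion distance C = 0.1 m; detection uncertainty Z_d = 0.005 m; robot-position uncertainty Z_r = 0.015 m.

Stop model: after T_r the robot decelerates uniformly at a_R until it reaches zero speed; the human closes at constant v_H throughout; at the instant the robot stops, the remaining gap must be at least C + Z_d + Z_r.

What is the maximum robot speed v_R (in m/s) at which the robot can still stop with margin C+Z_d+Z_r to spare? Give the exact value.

collect terms ⇒ (1/4)·v_R² + (3/20)·v_R + (-13/64) = 0
  disc = (3/20)² − 4·(1/4)·(-13/64) = 361/1600 ; √disc = 19/40
  v_R = (−(3/20) + 19/40) / (2·(1/4)) = 13/20 m/s
check:
braking lasts T_s = (13/20)/2 = 0.3250 s
robot covers v_R·T_r = 0.6500·0.1500 = 0.0975 m before braking
robot under decel: 0.6500²/(2·2.0000) = 0.1056 m
human closes 0.0000·0.4750 = 0.0000 m
residual clearance needed = 0.1000+0.0050+0.0150 = 0.1200 m
sum ≈ 0.0975+0.1056+0.0000+0.1200 ≈ 0.3231 m = S ✓

v_R_max = 13/20 m/s = 0.6500 m/s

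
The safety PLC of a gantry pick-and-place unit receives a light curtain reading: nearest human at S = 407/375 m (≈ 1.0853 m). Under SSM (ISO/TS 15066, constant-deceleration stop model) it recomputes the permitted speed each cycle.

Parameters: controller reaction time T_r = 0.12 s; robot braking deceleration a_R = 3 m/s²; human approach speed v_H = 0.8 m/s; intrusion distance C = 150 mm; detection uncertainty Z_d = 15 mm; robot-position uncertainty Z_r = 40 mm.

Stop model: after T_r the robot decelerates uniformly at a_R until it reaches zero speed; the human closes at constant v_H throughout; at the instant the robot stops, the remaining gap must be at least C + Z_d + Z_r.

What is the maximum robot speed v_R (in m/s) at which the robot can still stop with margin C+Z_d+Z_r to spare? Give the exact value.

collect terms ⇒ (1/6)·v_R² + (29/75)·v_R + (-2353/3000) = 0
  disc = (29/75)² − 4·(1/6)·(-2353/3000) = 1681/2500 ; √disc = 41/50
  v_R = (−(29/75) + 41/50) / (2·(1/6)) = 13/10 m/s
check:
T_s = v_R/a_R = (13/10)/3 = 0.4333 s
robot in T_r: 1.3000·0.1200 = 0.1560 m
braking distance = 1.3000²/(2·3.0000) = 0.2817 m
human closes 0.8000·0.5533 = 0.4427 m
residual clearance needed = 0.1500+0.0150+0.0400 = 0.2050 m
sum ≈ 0.1560+0.2817+0.4427+0.2050 ≈ 1.0853 m = S ✓

v_R_max = 13/10 m/s = 1.3000 m/s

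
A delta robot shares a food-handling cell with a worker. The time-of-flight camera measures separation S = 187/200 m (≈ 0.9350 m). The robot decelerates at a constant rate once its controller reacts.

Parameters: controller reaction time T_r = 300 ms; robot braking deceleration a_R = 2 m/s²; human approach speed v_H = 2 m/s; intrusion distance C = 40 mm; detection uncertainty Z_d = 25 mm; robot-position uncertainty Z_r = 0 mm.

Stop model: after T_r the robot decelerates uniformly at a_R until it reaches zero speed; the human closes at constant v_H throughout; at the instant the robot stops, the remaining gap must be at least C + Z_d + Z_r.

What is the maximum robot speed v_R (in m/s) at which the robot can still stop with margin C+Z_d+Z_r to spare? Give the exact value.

v_R_max = 1/5 m/s = 0.2000 m/s

collect terms ⇒ (1/4)·v_R² + (13/10)·v_R + (-27/100) = 0
  disc = (13/10)² − 4·(1/4)·(-27/100) = 49/25 ; √disc = 7/5
  v_R = (−(13/10) + 7/5) / (2·(1/4)) = 1/5 m/s
check:
stop time T_s = (1/5)/2 = 0.1000 s
reaction-phase robot travel = 0.2000·0.3000 = 0.0600 m
braking distance = 0.2000²/(2·2.0000) = 0.0100 m
person approaches 2.0000·(0.3000+0.1000) = 0.8000 m
C+Z_d+Z_r = 0.0400+0.0250+0.0000 = 0.0650 m
sum ≈ 0.0600+0.0100+0.8000+0.0650 ≈ 0.9350 m = S ✓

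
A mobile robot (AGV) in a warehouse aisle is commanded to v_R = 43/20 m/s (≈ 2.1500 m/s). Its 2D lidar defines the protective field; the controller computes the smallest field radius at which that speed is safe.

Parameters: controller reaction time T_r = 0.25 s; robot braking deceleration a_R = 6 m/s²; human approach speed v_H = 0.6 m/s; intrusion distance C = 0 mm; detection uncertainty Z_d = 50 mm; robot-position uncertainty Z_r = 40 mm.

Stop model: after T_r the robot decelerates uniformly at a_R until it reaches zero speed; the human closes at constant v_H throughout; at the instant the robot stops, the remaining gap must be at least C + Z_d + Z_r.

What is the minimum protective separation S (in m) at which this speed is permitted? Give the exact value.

T_s = v_R/a_R = (43/20)/6 = 0.3583 s
robot covers v_R·T_r = 2.1500·0.2500 = 0.5375 m before braking
robot under decel: 2.1500²/(2·6.0000) = 0.3852 m
person approaches 0.6000·(0.2500+0.3583) = 0.3650 m
margins: 0.0000+0.0500+0.0400 = 0.0900 m
S_min ≈ 0.5375+0.3852+0.3650+0.0900  ⇒  S_min = 6613/4800 m

S_min = 6613/4800 m = 1.3777 m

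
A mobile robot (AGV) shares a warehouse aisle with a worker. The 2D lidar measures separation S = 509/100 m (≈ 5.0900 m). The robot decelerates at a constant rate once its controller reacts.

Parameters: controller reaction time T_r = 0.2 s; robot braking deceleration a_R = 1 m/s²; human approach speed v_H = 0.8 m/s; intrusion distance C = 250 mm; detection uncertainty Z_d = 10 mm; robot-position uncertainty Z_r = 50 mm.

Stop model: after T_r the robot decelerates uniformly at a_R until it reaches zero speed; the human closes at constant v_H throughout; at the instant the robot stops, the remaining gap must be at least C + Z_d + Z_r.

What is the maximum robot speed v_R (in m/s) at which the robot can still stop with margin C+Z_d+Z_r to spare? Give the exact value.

v_R_max = 11/5 m/s = 2.2000 m/s

at the boundary: (1/2)·v² + (1)·v + (-231/50) = 0
  disc = (1)² − 4·(1/2)·(-231/50) = 256/25 ; √disc = 16/5
  v_R = (−(1) + 16/5) / (2·(1/2)) = 11/5 m/s
check:
T_s = v_R/a_R = (11/5)/1 = 2.2000 s
robot in T_r: 2.2000·0.2000 = 0.4400 m
braking distance = 2.2000²/(2·1.0000) = 2.4200 m
human closes 0.8000·2.4000 = 1.9200 m
C+Z_d+Z_r = 0.2500+0.0100+0.0500 = 0.3100 m
sum ≈ 0.4400+2.4200+1.9200+0.3100 ≈ 5.0900 m = S ✓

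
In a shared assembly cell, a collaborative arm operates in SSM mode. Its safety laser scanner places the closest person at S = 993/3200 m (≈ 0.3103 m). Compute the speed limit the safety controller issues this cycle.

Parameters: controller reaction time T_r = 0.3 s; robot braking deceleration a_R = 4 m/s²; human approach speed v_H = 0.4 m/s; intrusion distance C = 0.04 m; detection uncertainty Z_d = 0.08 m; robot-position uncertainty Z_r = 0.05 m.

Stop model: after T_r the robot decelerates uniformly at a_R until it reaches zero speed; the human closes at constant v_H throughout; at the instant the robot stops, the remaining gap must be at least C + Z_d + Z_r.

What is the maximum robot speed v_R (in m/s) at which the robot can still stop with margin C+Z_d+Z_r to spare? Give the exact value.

collect terms ⇒ (1/8)·v_R² + (2/5)·v_R + (-13/640) = 0
  disc = (2/5)² − 4·(1/8)·(-13/640) = 1089/6400 ; √disc = 33/80
  v_R = (−(2/5) + 33/80) / (2·(1/8)) = 1/20 m/s
check:
braking lasts T_s = (1/20)/4 = 0.0125 s
reaction-phase robot travel = 0.0500·0.3000 = 0.0150 m
robot covers 0.0500·0.0125 − ½·4.0000·0.0125² = 0.0003 m while stopping
human over T_r+T_s: 0.4000·(0.3000+0.0125) = 0.1250 m
C+Z_d+Z_r = 0.0400+0.0800+0.0500 = 0.1700 m
sum ≈ 0.0150+0.0003+0.1250+0.1700 ≈ 0.3103 m = S ✓

v_R_max = 1/20 m/s = 0.0500 m/s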